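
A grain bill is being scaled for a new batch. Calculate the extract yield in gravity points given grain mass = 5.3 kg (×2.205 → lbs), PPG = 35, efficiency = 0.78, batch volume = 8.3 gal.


points = lbs × PPG × eff / vol
lbs = 5.3 × 2.205 = 11.6865
points = 11.6865 × 35 × 0.78 / 8.3

38.4387 points


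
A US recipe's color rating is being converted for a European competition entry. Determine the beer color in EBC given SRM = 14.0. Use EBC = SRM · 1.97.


EBC = 14.0 · 1.97

27.5800 EBC


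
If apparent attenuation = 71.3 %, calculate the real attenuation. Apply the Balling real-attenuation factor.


RA = AA · 0.8192
RA = 71.3 · 0.8192

58.4090 %


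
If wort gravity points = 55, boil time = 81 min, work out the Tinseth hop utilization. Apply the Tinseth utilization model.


U = 1.65·0.000125^(GP/1000) · (1 − e^(−0.04·t))/4.15
bigness = 1.65·0.000125^(55/1000) = 1.0065
boil_factor = (1 − e^(−0.04·81))/4.15 = 0.2315
U = 1.0065 · 0.2315

0.2330


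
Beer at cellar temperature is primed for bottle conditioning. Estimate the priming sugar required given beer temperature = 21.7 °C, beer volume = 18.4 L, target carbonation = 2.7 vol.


residual = 14.695·(0.01821 + 0.09011·e^(−0.04·T));  sugar = (target − residual)·4.0·V
residual = 14.695·(0.01821 + 0.09011·e^(−0.04·21.7)) = 0.8235
sugar = (2.7 − 0.8235)·4.0·18.4

138.1127 g


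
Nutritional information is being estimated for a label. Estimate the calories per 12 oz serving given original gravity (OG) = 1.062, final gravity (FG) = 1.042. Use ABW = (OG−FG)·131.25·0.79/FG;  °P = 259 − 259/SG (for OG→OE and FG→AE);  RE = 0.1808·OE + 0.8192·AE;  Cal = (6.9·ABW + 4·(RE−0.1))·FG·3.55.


ABW = (1.062 − 1.042)·131.25·0.79/1.042 = 1.9902
OE = 259 − 259/1.062 = 15.1205 °P
AE = 259 − 259/1.042 = 10.4395 °P
RE = 0.1808·15.1205 + 0.8192·10.4395 = 11.2859 °P
Cal = (6.9·1.9902 + 4·(11.2859−0.1))·1.042·3.55

216.3070 kcal


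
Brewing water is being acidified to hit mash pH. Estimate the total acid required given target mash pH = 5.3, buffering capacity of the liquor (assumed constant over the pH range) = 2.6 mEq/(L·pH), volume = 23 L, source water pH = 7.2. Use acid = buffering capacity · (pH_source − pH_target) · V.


acid = 2.6 · (7.2 − 5.3) · 23

113.6200 mEq


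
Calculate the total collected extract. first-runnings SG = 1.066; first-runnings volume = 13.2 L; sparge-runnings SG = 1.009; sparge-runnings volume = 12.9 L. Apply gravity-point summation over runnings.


total = Σ (SG_i − 1)·1000·V_i
first = (1.066 − 1)·1000·13.2 = 871.2000
sparge = (1.009 − 1)·1000·12.9 = 116.1000
total = 871.2000 + 116.1000

987.3000 gravity·L


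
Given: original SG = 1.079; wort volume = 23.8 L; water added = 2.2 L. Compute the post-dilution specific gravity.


SG_new = 1 + (SG_old − 1)·V_old/(V_old + V_water)
pts = (1.079 − 1)·1000·23.8/(23.8 + 2.2) = 72.3154
SG_new = 1 + 72.3154/1000

1.0723


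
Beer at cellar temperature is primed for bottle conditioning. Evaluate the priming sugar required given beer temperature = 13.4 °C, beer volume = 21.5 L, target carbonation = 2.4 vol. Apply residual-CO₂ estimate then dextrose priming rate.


residual = 14.695·(0.01821 + 0.09011·e^(−0.04·T));  sugar = (target − residual)·4.0·V
residual = 14.695·(0.01821 + 0.09011·e^(−0.04·13.4)) = 1.0423
sugar = (2.4 − 1.0423)·4.0·21.5

116.7584 g


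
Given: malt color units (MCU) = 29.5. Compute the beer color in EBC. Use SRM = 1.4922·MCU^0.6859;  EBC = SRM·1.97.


SRM = 1.4922·29.5^0.6859 = 15.2047
EBC = 15.2047·1.97

29.9533 EBC


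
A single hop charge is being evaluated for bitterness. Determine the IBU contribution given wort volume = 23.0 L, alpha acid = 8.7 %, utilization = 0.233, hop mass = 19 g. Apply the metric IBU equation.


IBU = (α/100)·mass·U·1000 / V
IBU = (8.7/100)·19·0.233·1000 / 23.0

16.7456 IBU


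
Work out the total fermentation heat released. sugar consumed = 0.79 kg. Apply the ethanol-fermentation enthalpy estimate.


Q = m_sugar · 590 kJ/kg
Q = 0.79 · 590

466.1000 kJ


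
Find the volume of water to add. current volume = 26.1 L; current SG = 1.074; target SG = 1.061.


V_water = V·((SG_curr − 1)/(SG_target − 1) − 1)
V_water = 26.1·((1.074 − 1)/(1.061 − 1) − 1)

5.5623 L


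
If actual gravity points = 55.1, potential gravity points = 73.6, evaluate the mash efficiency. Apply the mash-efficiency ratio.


efficiency = actual / potential × 100
efficiency = 55.1 / 73.6 × 100

74.8641 %


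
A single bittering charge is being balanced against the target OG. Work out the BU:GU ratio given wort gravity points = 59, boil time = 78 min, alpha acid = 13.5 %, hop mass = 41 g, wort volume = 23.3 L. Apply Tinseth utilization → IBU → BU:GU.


U = 1.65·0.000125^(GP/1000)·(1−e^(−0.04t))/4.15;  IBU = (α/100)·m·U·1000/V;  BU:GU = IBU/GP
U = 1.65·0.000125^(59/1000)·(1−e^(−0.04·78))/4.15 = 0.2236
IBU = (13.5/100)·41·0.2236·1000/23.3 = 53.1253
BU:GU = 53.1253/59

0.9004


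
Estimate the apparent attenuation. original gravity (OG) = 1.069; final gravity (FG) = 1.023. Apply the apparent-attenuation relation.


AA = (OG − FG)/(OG − 1) · 100
AA = (1.069 − 1.023)/(1.069 − 1) · 100

66.6667 %


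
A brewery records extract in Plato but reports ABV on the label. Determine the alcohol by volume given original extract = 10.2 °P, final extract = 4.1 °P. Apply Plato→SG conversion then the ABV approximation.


SG = 259/(259 − P);  ABV = (OG − FG)·131.25
OG = 259/(259 − 10.2) = 1.0410
FG = 259/(259 − 4.1) = 1.0161
ABV = (1.0410 − 1.0161)·131.25

3.2697 % ABV


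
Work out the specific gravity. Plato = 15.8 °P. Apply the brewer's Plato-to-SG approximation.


SG = 259/(259 − P)
SG = 259/(259 − 15.8)

1.0650


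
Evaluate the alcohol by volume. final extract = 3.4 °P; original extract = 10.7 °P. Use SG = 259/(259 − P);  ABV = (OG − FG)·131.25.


OG = 259/(259 − 10.7) = 1.0431
FG = 259/(259 − 3.4) = 1.0133
ABV = (1.0431 − 1.0133)·131.25

3.9101 % ABV


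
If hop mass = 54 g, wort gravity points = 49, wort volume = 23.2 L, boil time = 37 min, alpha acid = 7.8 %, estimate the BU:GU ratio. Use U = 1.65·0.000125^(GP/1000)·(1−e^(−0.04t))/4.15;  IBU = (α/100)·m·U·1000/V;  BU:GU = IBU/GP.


U = 1.65·0.000125^(49/1000)·(1−e^(−0.04·37))/4.15 = 0.1977
IBU = (7.8/100)·54·0.1977·1000/23.2 = 35.8927
BU:GU = 35.8927/49

0.7325


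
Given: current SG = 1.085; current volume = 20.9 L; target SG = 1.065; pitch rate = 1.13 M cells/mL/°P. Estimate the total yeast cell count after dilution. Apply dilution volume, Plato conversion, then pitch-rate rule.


V_w = V·((SG_c−1)/(SG_t−1)−1);  °P = 259 − 259/SG_t;  cells = rate·(V+V_w)·°P
V_w = 20.9·((1.085−1)/(1.065−1)−1) = 6.4308
V_final = 20.9 + 6.4308 = 27.3308
°P = 259 − 259/1.065 = 15.8075
cells = 1.13·27.3308·15.8075

488.1955 billion cells


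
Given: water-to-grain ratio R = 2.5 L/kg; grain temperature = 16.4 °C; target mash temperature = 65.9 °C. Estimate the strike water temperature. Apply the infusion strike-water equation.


T_strike = (0.41/R)·(T_mash − T_grain) + T_mash
T_strike = (0.41/2.5)·(65.9 − 16.4) + 65.9

74.0180 °C


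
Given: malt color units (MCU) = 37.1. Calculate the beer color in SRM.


SRM = 1.4922 · MCU^0.6859
SRM = 1.4922 · 37.1^0.6859

17.7935 SRM


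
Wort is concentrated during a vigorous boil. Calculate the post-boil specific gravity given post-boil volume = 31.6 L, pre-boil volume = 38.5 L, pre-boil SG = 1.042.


SG_post = 1 + (SG_pre − 1)·V_pre/V_post
pts_pre = (1.042 − 1)·1000 = 42.0000
pts_post = 42.0000·38.5/31.6 = 51.1709
SG_post = 1 + 51.1709/1000

1.0512


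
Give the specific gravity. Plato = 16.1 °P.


SG = 259/(259 − P)
SG = 259/(259 − 16.1)

1.0663


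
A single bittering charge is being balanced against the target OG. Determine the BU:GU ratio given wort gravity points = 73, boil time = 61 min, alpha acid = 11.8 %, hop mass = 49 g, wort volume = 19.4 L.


U = 1.65·0.000125^(GP/1000)·(1−e^(−0.04t))/4.15;  IBU = (α/100)·m·U·1000/V;  BU:GU = IBU/GP
U = 1.65·0.000125^(73/1000)·(1−e^(−0.04·61))/4.15 = 0.1883
IBU = (11.8/100)·49·0.1883·1000/19.4 = 56.1282
BU:GU = 56.1282/73

0.7689


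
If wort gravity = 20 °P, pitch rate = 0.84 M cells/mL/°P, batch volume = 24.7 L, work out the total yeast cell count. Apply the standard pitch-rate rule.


cells (billions) = rate · V_L · °P
cells = 0.84 · 24.7 · 20

414.9600 billion cells


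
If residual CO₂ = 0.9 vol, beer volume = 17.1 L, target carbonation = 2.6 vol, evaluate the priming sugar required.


sugar = (target − residual)·4.0·V
sugar = (2.6 − 0.9)·4.0·17.1

116.2800 g


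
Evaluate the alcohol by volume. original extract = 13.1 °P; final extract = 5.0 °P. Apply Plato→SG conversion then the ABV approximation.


SG = 259/(259 − P);  ABV = (OG − FG)·131.25
OG = 259/(259 − 13.1) = 1.0533
FG = 259/(259 − 5.0) = 1.0197
ABV = (1.0533 − 1.0197)·131.25

4.4085 % ABV


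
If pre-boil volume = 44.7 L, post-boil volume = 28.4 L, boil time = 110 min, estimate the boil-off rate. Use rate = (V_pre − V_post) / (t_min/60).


rate = (44.7 − 28.4) / (110/60)

8.8909 L/hr


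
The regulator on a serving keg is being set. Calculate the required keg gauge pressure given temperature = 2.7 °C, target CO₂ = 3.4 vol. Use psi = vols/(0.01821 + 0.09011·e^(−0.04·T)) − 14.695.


psi = 3.4/(0.01821 + 0.09011·e^(−0.04·2.7)) − 14.695

19.6154 psi


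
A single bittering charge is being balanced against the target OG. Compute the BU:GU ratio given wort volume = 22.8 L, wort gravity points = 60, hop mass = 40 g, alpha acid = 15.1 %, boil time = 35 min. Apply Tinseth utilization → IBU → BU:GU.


U = 1.65·0.000125^(GP/1000)·(1−e^(−0.04t))/4.15;  IBU = (α/100)·m·U·1000/V;  BU:GU = IBU/GP
U = 1.65·0.000125^(60/1000)·(1−e^(−0.04·35))/4.15 = 0.1747
IBU = (15.1/100)·40·0.1747·1000/22.8 = 46.2786
BU:GU = 46.2786/60

0.7713


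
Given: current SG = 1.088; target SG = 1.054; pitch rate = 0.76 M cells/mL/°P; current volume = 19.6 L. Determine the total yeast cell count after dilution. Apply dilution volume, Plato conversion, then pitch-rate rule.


V_w = V·((SG_c−1)/(SG_t−1)−1);  °P = 259 − 259/SG_t;  cells = rate·(V+V_w)·°P
V_w = 19.6·((1.088−1)/(1.054−1)−1) = 12.3407
V_final = 19.6 + 12.3407 = 31.9407
°P = 259 − 259/1.054 = 13.2694
cells = 0.76·31.9407·13.2694

322.1154 billion cells


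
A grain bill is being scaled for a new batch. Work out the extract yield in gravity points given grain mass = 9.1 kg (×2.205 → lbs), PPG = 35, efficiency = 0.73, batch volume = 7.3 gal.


points = lbs × PPG × eff / vol
lbs = 9.1 × 2.205 = 20.0655
points = 20.0655 × 35 × 0.73 / 7.3

70.2293 points


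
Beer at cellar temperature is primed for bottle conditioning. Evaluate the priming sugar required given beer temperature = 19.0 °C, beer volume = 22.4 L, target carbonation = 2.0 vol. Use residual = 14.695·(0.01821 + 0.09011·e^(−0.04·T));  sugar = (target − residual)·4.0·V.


residual = 14.695·(0.01821 + 0.09011·e^(−0.04·19.0)) = 0.8869
sugar = (2.0 − 0.8869)·4.0·22.4

99.7370 g


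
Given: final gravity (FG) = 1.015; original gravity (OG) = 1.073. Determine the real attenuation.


AA = (OG−FG)/(OG−1)·100;  RA = AA·0.8192
AA = (1.073 − 1.015)/(1.073 − 1)·100 = 79.4521
RA = 79.4521·0.8192

65.0871 %


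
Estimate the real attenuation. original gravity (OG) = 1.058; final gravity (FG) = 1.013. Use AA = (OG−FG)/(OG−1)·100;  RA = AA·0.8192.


AA = (1.058 − 1.013)/(1.058 − 1)·100 = 77.5862
RA = 77.5862·0.8192

63.5586 %


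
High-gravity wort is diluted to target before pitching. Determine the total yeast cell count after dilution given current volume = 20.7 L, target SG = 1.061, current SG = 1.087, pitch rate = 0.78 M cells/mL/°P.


V_w = V·((SG_c−1)/(SG_t−1)−1);  °P = 259 − 259/SG_t;  cells = rate·(V+V_w)·°P
V_w = 20.7·((1.087−1)/(1.061−1)−1) = 8.8230
V_final = 20.7 + 8.8230 = 29.5230
°P = 259 − 259/1.061 = 14.8907
cells = 0.78·29.5230·14.8907

342.9009 billion cells


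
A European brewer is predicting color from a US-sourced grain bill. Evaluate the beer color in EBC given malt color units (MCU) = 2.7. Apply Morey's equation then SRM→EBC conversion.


SRM = 1.4922·MCU^0.6859;  EBC = SRM·1.97
SRM = 1.4922·2.7^0.6859 = 2.9492
EBC = 2.9492·1.97

5.8099 EBC


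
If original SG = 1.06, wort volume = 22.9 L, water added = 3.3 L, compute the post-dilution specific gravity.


SG_new = 1 + (SG_old − 1)·V_old/(V_old + V_water)
pts = (1.06 − 1)·1000·22.9/(22.9 + 3.3) = 52.4427
SG_new = 1 + 52.4427/1000

1.0524


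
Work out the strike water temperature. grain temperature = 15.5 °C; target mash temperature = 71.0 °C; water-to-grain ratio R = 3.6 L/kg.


T_strike = (0.41/R)·(T_mash − T_grain) + T_mash
T_strike = (0.41/3.6)·(71.0 − 15.5) + 71.0

77.3208 °C


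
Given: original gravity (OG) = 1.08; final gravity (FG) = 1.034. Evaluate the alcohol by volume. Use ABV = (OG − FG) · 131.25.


ABV = (1.08 − 1.034) · 131.25

6.0375 % ABV


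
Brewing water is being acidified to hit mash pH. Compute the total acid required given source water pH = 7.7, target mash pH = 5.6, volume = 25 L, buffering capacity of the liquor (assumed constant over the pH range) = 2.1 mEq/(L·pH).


acid = buffering capacity · (pH_source − pH_target) · V
acid = 2.1 · (7.7 − 5.6) · 25

110.2500 mEq


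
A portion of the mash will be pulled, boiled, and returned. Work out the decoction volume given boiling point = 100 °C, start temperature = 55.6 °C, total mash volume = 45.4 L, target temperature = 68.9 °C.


V_dec = V_total·(T_target − T_start)/(T_boil − T_start)
V_dec = 45.4·(68.9 − 55.6)/(100 − 55.6)

13.5995 L


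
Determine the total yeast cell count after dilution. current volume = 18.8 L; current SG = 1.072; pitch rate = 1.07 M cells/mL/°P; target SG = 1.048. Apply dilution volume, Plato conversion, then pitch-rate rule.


V_w = V·((SG_c−1)/(SG_t−1)−1);  °P = 259 − 259/SG_t;  cells = rate·(V+V_w)·°P
V_w = 18.8·((1.072−1)/(1.048−1)−1) = 9.4000
V_final = 18.8 + 9.4000 = 28.2000
°P = 259 − 259/1.048 = 11.8626
cells = 1.07·28.2000·11.8626

357.9420 billion cells


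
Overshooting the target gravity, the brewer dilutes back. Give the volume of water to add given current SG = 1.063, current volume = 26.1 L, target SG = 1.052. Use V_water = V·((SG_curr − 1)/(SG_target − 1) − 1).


V_water = 26.1·((1.063 − 1)/(1.052 − 1) − 1)

5.5212 L


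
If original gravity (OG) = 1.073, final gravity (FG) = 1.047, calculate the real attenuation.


AA = (OG−FG)/(OG−1)·100;  RA = AA·0.8192
AA = (1.073 − 1.047)/(1.073 − 1)·100 = 35.6164
RA = 35.6164·0.8192

29.1770 %


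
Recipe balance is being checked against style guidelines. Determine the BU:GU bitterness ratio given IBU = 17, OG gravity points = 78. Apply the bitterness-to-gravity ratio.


BU:GU = IBU / OG_points
BU:GU = 17 / 78

0.2179


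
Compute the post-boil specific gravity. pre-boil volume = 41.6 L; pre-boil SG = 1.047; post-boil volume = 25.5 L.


SG_post = 1 + (SG_pre − 1)·V_pre/V_post
pts_pre = (1.047 − 1)·1000 = 47.0000
pts_post = 47.0000·41.6/25.5 = 76.6745
SG_post = 1 + 76.6745/1000

1.0767


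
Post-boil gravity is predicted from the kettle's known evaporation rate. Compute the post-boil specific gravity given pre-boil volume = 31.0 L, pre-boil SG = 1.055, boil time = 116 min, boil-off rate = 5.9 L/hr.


V_post = V_pre − rate·(t/60);  SG_post = 1 + (SG_pre−1)·V_pre/V_post
V_post = 31.0 − 5.9·(116/60) = 19.5933
SG_post = 1 + (1.055 − 1)·31.0/19.5933

1.0870


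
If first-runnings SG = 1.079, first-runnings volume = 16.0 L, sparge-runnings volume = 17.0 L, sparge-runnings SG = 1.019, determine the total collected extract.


total = Σ (SG_i − 1)·1000·V_i
first = (1.079 − 1)·1000·16.0 = 1264.0000
sparge = (1.019 − 1)·1000·17.0 = 323.0000
total = 1264.0000 + 323.0000

1587.0000 gravity·L


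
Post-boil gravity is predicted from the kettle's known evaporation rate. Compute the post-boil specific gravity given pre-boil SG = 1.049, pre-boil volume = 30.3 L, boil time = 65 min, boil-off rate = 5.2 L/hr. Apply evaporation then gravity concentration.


V_post = V_pre − rate·(t/60);  SG_post = 1 + (SG_pre−1)·V_pre/V_post
V_post = 30.3 − 5.2·(65/60) = 24.6667
SG_post = 1 + (1.049 − 1)·30.3/24.6667

1.0602


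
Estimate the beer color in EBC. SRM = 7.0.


EBC = SRM · 1.97
EBC = 7.0 · 1.97

13.7900 EBC


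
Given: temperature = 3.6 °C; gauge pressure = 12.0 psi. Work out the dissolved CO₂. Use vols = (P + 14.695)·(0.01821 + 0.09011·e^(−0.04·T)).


vols = (12.0 + 14.695)·(0.01821 + 0.09011·e^(−0.04·3.6))

2.5690 volumes


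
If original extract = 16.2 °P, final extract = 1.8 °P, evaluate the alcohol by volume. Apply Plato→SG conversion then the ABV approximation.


SG = 259/(259 − P);  ABV = (OG − FG)·131.25
OG = 259/(259 − 16.2) = 1.0667
FG = 259/(259 − 1.8) = 1.0070
ABV = (1.0667 − 1.0070)·131.25

7.8387 % ABV


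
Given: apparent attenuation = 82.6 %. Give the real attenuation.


RA = AA · 0.8192
RA = 82.6 · 0.8192

67.6659 %


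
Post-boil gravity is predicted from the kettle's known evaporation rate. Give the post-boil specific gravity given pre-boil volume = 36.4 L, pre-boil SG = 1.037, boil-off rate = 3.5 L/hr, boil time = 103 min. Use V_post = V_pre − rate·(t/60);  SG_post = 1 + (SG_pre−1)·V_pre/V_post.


V_post = 36.4 − 3.5·(103/60) = 30.3917
SG_post = 1 + (1.037 − 1)·36.4/30.3917

1.0443


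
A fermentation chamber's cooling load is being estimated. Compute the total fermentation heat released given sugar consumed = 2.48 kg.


Q = m_sugar · 590 kJ/kg
Q = 2.48 · 590

1463.2000 kJ


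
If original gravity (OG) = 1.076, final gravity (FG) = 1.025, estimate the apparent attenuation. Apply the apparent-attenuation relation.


AA = (OG − FG)/(OG − 1) · 100
AA = (1.076 − 1.025)/(1.076 − 1) · 100

67.1053 %


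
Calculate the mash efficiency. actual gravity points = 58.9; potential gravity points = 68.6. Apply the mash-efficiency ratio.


efficiency = actual / potential × 100
efficiency = 58.9 / 68.6 × 100

85.8601 %


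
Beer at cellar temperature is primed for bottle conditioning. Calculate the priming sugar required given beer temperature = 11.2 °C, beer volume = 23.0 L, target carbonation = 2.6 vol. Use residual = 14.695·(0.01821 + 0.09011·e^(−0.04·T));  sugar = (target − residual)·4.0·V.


residual = 14.695·(0.01821 + 0.09011·e^(−0.04·11.2)) = 1.1136
sugar = (2.6 − 1.1136)·4.0·23.0

136.7477 g


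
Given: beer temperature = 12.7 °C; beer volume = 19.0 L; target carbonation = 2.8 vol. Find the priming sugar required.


residual = 14.695·(0.01821 + 0.09011·e^(−0.04·T));  sugar = (target − residual)·4.0·V
residual = 14.695·(0.01821 + 0.09011·e^(−0.04·12.7)) = 1.0643
sugar = (2.8 − 1.0643)·4.0·19.0

131.9099 g


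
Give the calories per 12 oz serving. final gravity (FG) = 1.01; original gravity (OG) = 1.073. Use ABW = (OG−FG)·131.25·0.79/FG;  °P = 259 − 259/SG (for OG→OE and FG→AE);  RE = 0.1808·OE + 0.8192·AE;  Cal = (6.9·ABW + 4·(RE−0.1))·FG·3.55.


ABW = (1.073 − 1.01)·131.25·0.79/1.01 = 6.4676
OE = 259 − 259/1.073 = 17.6207 °P
AE = 259 − 259/1.01 = 2.5644 °P
RE = 0.1808·17.6207 + 0.8192·2.5644 = 5.2865 °P
Cal = (6.9·6.4676 + 4·(5.2865−0.1))·1.01·3.55

234.3944 kcal


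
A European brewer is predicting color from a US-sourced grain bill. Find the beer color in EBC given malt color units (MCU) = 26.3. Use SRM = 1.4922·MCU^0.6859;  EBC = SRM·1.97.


SRM = 1.4922·26.3^0.6859 = 14.0532
EBC = 14.0532·1.97

27.6848 EBC


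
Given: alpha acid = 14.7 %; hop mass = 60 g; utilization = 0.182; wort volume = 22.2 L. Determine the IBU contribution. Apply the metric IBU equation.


IBU = (α/100)·mass·U·1000 / V
IBU = (14.7/100)·60·0.182·1000 / 22.2

72.3081 IBU


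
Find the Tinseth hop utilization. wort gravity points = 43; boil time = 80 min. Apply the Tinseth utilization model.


U = 1.65·0.000125^(GP/1000) · (1 − e^(−0.04·t))/4.15
bigness = 1.65·0.000125^(43/1000) = 1.1211
boil_factor = (1 − e^(−0.04·80))/4.15 = 0.2311
U = 1.1211 · 0.2311

0.2591


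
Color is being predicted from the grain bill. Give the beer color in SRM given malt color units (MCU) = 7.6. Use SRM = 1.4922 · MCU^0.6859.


SRM = 1.4922 · 7.6^0.6859

5.9976 SRM


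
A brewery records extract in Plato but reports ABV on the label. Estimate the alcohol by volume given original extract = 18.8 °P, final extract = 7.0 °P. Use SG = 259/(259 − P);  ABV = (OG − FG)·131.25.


OG = 259/(259 − 18.8) = 1.0783
FG = 259/(259 − 7.0) = 1.0278
ABV = (1.0783 − 1.0278)·131.25

6.6269 % ABV


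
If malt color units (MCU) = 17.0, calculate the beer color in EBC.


SRM = 1.4922·MCU^0.6859;  EBC = SRM·1.97
SRM = 1.4922·17.0^0.6859 = 10.4182
EBC = 10.4182·1.97

20.5238 EBC


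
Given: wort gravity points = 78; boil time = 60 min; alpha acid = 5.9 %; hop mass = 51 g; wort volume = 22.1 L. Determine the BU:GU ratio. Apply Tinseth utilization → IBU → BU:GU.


U = 1.65·0.000125^(GP/1000)·(1−e^(−0.04t))/4.15;  IBU = (α/100)·m·U·1000/V;  BU:GU = IBU/GP
U = 1.65·0.000125^(78/1000)·(1−e^(−0.04·60))/4.15 = 0.1793
IBU = (5.9/100)·51·0.1793·1000/22.1 = 24.4187
BU:GU = 24.4187/78

0.3131


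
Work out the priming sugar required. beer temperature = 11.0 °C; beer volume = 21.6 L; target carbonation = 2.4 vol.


residual = 14.695·(0.01821 + 0.09011·e^(−0.04·T));  sugar = (target − residual)·4.0·V
residual = 14.695·(0.01821 + 0.09011·e^(−0.04·11.0)) = 1.1204
sugar = (2.4 − 1.1204)·4.0·21.6

110.5568 g


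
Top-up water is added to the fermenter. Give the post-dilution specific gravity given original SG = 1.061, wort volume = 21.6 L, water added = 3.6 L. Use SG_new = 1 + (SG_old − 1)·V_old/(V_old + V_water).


pts = (1.061 − 1)·1000·21.6/(21.6 + 3.6) = 52.2857
SG_new = 1 + 52.2857/1000

1.0523


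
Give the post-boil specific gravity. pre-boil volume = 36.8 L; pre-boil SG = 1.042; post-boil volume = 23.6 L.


SG_post = 1 + (SG_pre − 1)·V_pre/V_post
pts_pre = (1.042 − 1)·1000 = 42.0000
pts_post = 42.0000·36.8/23.6 = 65.4915
SG_post = 1 + 65.4915/1000

1.0655


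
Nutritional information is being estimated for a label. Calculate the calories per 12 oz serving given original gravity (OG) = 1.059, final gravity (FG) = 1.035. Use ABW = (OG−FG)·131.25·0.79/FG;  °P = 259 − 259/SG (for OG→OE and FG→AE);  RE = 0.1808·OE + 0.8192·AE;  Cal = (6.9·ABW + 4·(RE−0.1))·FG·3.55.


ABW = (1.059 − 1.035)·131.25·0.79/1.035 = 2.4043
OE = 259 − 259/1.059 = 14.4297 °P
AE = 259 − 259/1.035 = 8.7585 °P
RE = 0.1808·14.4297 + 0.8192·8.7585 = 9.7838 °P
Cal = (6.9·2.4043 + 4·(9.7838−0.1))·1.035·3.55

203.2787 kcal


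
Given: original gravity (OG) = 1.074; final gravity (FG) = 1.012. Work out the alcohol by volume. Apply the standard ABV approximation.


ABV = (OG − FG) · 131.25
ABV = (1.074 − 1.012) · 131.25

8.1375 % ABV


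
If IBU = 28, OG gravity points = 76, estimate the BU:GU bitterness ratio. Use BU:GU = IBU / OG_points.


BU:GU = 28 / 76

0.3684


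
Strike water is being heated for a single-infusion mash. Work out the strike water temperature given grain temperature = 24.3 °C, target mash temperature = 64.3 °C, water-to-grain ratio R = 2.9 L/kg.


T_strike = (0.41/R)·(T_mash − T_grain) + T_mash
T_strike = (0.41/2.9)·(64.3 − 24.3) + 64.3

69.9552 °C


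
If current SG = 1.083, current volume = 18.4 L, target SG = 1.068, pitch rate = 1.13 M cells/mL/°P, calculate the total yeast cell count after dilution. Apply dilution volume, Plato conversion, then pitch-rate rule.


V_w = V·((SG_c−1)/(SG_t−1)−1);  °P = 259 − 259/SG_t;  cells = rate·(V+V_w)·°P
V_w = 18.4·((1.083−1)/(1.068−1)−1) = 4.0588
V_final = 18.4 + 4.0588 = 22.4588
°P = 259 − 259/1.068 = 16.4906
cells = 1.13·22.4588·16.4906

418.5071 billion cells


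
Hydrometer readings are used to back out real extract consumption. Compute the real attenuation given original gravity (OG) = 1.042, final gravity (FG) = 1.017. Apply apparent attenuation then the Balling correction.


AA = (OG−FG)/(OG−1)·100;  RA = AA·0.8192
AA = (1.042 − 1.017)/(1.042 − 1)·100 = 59.5238
RA = 59.5238·0.8192

48.7619 %


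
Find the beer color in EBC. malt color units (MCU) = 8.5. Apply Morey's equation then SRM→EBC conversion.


SRM = 1.4922·MCU^0.6859;  EBC = SRM·1.97
SRM = 1.4922·8.5^0.6859 = 6.4761
EBC = 6.4761·1.97

12.7580 EBC


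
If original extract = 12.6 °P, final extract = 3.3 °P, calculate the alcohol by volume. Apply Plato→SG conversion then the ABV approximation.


SG = 259/(259 − P);  ABV = (OG − FG)·131.25
OG = 259/(259 − 12.6) = 1.0511
FG = 259/(259 − 3.3) = 1.0129
ABV = (1.0511 − 1.0129)·131.25

5.0178 % ABV


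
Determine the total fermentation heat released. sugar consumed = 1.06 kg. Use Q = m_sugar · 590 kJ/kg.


Q = 1.06 · 590

625.4000 kJ


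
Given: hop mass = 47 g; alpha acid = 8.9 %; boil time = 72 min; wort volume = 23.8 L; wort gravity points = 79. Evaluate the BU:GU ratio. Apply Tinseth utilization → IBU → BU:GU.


U = 1.65·0.000125^(GP/1000)·(1−e^(−0.04t))/4.15;  IBU = (α/100)·m·U·1000/V;  BU:GU = IBU/GP
U = 1.65·0.000125^(79/1000)·(1−e^(−0.04·72))/4.15 = 0.1845
IBU = (8.9/100)·47·0.1845·1000/23.8 = 32.4274
BU:GU = 32.4274/79

0.4105


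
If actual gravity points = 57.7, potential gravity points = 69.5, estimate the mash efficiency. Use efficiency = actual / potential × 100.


efficiency = 57.7 / 69.5 × 100

83.0216 %


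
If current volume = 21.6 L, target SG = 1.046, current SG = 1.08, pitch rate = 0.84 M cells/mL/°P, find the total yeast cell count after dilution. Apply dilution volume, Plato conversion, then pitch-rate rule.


V_w = V·((SG_c−1)/(SG_t−1)−1);  °P = 259 − 259/SG_t;  cells = rate·(V+V_w)·°P
V_w = 21.6·((1.08−1)/(1.046−1)−1) = 15.9652
V_final = 21.6 + 15.9652 = 37.5652
°P = 259 − 259/1.046 = 11.3901
cells = 0.84·37.5652·11.3901

359.4108 billion cells


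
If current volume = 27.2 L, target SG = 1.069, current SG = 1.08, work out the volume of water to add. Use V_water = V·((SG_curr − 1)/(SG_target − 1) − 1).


V_water = 27.2·((1.08 − 1)/(1.069 − 1) − 1)

4.3362 L


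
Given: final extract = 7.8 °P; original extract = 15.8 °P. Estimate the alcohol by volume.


SG = 259/(259 − P);  ABV = (OG − FG)·131.25
OG = 259/(259 − 15.8) = 1.0650
FG = 259/(259 − 7.8) = 1.0311
ABV = (1.0650 − 1.0311)·131.25

4.4515 % ABV


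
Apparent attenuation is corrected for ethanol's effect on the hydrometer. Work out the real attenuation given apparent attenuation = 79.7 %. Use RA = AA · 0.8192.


RA = 79.7 · 0.8192

65.2902 %


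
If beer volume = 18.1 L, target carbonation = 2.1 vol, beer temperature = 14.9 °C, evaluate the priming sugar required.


residual = 14.695·(0.01821 + 0.09011·e^(−0.04·T));  sugar = (target − residual)·4.0·V
residual = 14.695·(0.01821 + 0.09011·e^(−0.04·14.9)) = 0.9972
sugar = (2.1 − 0.9972)·4.0·18.1

79.8408 g


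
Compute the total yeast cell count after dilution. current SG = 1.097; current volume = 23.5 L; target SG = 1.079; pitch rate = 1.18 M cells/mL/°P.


V_w = V·((SG_c−1)/(SG_t−1)−1);  °P = 259 − 259/SG_t;  cells = rate·(V+V_w)·°P
V_w = 23.5·((1.097−1)/(1.079−1)−1) = 5.3544
V_final = 23.5 + 5.3544 = 28.8544
°P = 259 − 259/1.079 = 18.9629
cells = 1.18·28.8544·18.9629

645.6541 billion cells


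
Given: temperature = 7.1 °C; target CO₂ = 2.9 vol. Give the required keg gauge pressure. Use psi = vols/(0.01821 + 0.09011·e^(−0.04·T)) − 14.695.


psi = 2.9/(0.01821 + 0.09011·e^(−0.04·7.1)) − 14.695

19.0095 psi


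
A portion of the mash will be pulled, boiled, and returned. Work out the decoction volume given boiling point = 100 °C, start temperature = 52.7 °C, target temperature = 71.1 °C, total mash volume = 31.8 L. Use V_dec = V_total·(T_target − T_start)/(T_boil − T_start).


V_dec = 31.8·(71.1 − 52.7)/(100 − 52.7)

12.3704 L


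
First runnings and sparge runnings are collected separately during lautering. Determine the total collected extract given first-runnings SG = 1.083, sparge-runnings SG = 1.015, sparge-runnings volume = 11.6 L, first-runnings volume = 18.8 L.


total = Σ (SG_i − 1)·1000·V_i
first = (1.083 − 1)·1000·18.8 = 1560.4000
sparge = (1.015 − 1)·1000·11.6 = 174.0000
total = 1560.4000 + 174.0000

1734.4000 gravity·L


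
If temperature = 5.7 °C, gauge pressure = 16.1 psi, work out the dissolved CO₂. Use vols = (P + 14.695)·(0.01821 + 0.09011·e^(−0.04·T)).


vols = (16.1 + 14.695)·(0.01821 + 0.09011·e^(−0.04·5.7))

2.7700 volumes


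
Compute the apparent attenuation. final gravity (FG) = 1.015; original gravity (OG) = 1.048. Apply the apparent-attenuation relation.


AA = (OG − FG)/(OG − 1) · 100
AA = (1.048 − 1.015)/(1.048 − 1) · 100

68.7500 %


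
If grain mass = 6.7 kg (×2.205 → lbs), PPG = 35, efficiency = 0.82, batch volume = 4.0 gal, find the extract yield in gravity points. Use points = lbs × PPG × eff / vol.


lbs = 6.7 × 2.205 = 14.7735
points = 14.7735 × 35 × 0.82 / 4.0

105.9999 points


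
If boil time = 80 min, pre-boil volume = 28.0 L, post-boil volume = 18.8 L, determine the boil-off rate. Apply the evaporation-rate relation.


rate = (V_pre − V_post) / (t_min/60)
rate = (28.0 − 18.8) / (80/60)

6.9000 L/hr


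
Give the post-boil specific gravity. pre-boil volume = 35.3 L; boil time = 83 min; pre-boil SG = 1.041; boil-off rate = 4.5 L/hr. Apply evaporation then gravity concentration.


V_post = V_pre − rate·(t/60);  SG_post = 1 + (SG_pre−1)·V_pre/V_post
V_post = 35.3 − 4.5·(83/60) = 29.0750
SG_post = 1 + (1.041 − 1)·35.3/29.0750

1.0498


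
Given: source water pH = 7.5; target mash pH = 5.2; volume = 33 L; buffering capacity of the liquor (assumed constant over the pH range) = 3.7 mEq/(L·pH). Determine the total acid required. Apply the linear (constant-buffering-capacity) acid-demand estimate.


acid = buffering capacity · (pH_source − pH_target) · V
acid = 3.7 · (7.5 − 5.2) · 33

280.8300 mEq


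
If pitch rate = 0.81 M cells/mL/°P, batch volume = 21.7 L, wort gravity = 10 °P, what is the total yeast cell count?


cells (billions) = rate · V_L · °P
cells = 0.81 · 21.7 · 10

175.7700 billion cells


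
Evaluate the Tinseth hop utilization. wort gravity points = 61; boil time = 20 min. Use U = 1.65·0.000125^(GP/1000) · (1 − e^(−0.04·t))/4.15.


bigness = 1.65·0.000125^(61/1000) = 0.9537
boil_factor = (1 − e^(−0.04·20))/4.15 = 0.1327
U = 0.9537 · 0.1327

0.1265


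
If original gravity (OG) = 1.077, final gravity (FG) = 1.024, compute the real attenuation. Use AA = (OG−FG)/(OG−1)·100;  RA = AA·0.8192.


AA = (1.077 − 1.024)/(1.077 − 1)·100 = 68.8312
RA = 68.8312·0.8192

56.3865 %


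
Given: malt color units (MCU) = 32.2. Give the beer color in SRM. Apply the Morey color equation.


SRM = 1.4922 · MCU^0.6859
SRM = 1.4922 · 32.2^0.6859

16.1460 SRM


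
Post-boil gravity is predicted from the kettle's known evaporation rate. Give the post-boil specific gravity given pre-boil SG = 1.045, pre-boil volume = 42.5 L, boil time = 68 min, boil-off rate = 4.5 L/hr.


V_post = V_pre − rate·(t/60);  SG_post = 1 + (SG_pre−1)·V_pre/V_post
V_post = 42.5 − 4.5·(68/60) = 37.4000
SG_post = 1 + (1.045 − 1)·42.5/37.4000

1.0511


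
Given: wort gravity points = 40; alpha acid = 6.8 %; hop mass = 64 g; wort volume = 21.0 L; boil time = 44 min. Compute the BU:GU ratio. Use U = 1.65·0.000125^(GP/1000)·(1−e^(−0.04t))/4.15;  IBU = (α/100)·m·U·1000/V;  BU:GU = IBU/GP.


U = 1.65·0.000125^(40/1000)·(1−e^(−0.04·44))/4.15 = 0.2298
IBU = (6.8/100)·64·0.2298·1000/21.0 = 47.6199
BU:GU = 47.6199/40

1.1905


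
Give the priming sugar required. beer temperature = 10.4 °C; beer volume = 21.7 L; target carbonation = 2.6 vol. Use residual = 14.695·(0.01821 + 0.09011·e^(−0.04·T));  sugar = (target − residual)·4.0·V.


residual = 14.695·(0.01821 + 0.09011·e^(−0.04·10.4)) = 1.1411
sugar = (2.6 − 1.1411)·4.0·21.7

126.6306 g


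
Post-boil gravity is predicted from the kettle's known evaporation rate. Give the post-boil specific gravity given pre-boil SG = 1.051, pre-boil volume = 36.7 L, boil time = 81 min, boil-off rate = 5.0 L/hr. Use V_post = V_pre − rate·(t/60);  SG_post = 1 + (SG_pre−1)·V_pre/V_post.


V_post = 36.7 − 5.0·(81/60) = 29.9500
SG_post = 1 + (1.051 − 1)·36.7/29.9500

1.0625


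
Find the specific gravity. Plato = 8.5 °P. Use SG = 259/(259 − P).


SG = 259/(259 − 8.5)

1.0339


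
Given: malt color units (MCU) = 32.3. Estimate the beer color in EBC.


SRM = 1.4922·MCU^0.6859;  EBC = SRM·1.97
SRM = 1.4922·32.3^0.6859 = 16.1804
EBC = 16.1804·1.97

31.8754 EBC


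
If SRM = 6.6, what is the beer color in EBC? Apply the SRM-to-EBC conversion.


EBC = SRM · 1.97
EBC = 6.6 · 1.97

13.0020 EBC


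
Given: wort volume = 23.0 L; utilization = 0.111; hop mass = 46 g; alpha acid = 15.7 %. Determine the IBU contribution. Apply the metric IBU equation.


IBU = (α/100)·mass·U·1000 / V
IBU = (15.7/100)·46·0.111·1000 / 23.0

34.8540 IBU


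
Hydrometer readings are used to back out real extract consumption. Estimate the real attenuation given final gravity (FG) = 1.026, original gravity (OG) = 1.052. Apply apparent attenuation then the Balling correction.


AA = (OG−FG)/(OG−1)·100;  RA = AA·0.8192
AA = (1.052 − 1.026)/(1.052 − 1)·100 = 50.0000
RA = 50.0000·0.8192

40.9600 %


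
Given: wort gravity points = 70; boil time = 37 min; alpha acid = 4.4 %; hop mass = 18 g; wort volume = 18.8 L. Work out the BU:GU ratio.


U = 1.65·0.000125^(GP/1000)·(1−e^(−0.04t))/4.15;  IBU = (α/100)·m·U·1000/V;  BU:GU = IBU/GP
U = 1.65·0.000125^(70/1000)·(1−e^(−0.04·37))/4.15 = 0.1637
IBU = (4.4/100)·18·0.1637·1000/18.8 = 6.8962
BU:GU = 6.8962/70

0.0985


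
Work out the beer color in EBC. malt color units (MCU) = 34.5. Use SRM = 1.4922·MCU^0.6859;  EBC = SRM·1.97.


SRM = 1.4922·34.5^0.6859 = 16.9284
EBC = 16.9284·1.97

33.3490 EBC


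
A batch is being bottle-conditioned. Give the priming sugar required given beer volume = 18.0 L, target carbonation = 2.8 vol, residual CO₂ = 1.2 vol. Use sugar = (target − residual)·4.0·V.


sugar = (2.8 − 1.2)·4.0·18.0

115.2000 g


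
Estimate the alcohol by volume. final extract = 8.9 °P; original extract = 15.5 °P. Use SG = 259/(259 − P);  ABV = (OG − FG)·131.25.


OG = 259/(259 − 15.5) = 1.0637
FG = 259/(259 − 8.9) = 1.0356
ABV = (1.0637 − 1.0356)·131.25

3.6841 % ABV


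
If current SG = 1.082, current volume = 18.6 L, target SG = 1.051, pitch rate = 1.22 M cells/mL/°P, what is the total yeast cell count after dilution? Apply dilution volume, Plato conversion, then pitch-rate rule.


V_w = V·((SG_c−1)/(SG_t−1)−1);  °P = 259 − 259/SG_t;  cells = rate·(V+V_w)·°P
V_w = 18.6·((1.082−1)/(1.051−1)−1) = 11.3059
V_final = 18.6 + 11.3059 = 29.9059
°P = 259 − 259/1.051 = 12.5680
cells = 1.22·29.9059·12.5680

458.5468 billion cells


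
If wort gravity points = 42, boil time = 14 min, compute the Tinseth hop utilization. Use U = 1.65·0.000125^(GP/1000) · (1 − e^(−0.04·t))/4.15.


bigness = 1.65·0.000125^(42/1000) = 1.1312
boil_factor = (1 − e^(−0.04·14))/4.15 = 0.1033
U = 1.1312 · 0.1033

0.1169


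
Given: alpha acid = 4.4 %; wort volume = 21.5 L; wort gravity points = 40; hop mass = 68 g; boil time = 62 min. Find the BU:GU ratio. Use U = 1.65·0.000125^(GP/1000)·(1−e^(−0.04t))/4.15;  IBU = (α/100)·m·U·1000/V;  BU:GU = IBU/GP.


U = 1.65·0.000125^(40/1000)·(1−e^(−0.04·62))/4.15 = 0.2543
IBU = (4.4/100)·68·0.2543·1000/21.5 = 35.3877
BU:GU = 35.3877/40

0.8847


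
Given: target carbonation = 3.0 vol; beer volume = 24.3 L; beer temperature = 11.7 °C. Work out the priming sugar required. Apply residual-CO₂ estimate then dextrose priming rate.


residual = 14.695·(0.01821 + 0.09011·e^(−0.04·T));  sugar = (target − residual)·4.0·V
residual = 14.695·(0.01821 + 0.09011·e^(−0.04·11.7)) = 1.0969
sugar = (3.0 − 1.0969)·4.0·24.3

184.9852 g


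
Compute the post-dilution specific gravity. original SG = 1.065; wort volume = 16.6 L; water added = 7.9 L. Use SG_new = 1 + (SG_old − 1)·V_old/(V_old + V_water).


pts = (1.065 − 1)·1000·16.6/(16.6 + 7.9) = 44.0408
SG_new = 1 + 44.0408/1000

1.0440


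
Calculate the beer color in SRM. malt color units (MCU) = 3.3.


SRM = 1.4922 · MCU^0.6859
SRM = 1.4922 · 3.3^0.6859

3.3844 SRM


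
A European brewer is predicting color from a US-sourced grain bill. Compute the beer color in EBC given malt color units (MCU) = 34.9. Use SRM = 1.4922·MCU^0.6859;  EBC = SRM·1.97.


SRM = 1.4922·34.9^0.6859 = 17.0628
EBC = 17.0628·1.97

33.6138 EBC


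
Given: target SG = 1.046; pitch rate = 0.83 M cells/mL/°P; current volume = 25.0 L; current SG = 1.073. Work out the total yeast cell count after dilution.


V_w = V·((SG_c−1)/(SG_t−1)−1);  °P = 259 − 259/SG_t;  cells = rate·(V+V_w)·°P
V_w = 25.0·((1.073−1)/(1.046−1)−1) = 14.6739
V_final = 25.0 + 14.6739 = 39.6739
°P = 259 − 259/1.046 = 11.3901
cells = 0.83·39.6739·11.3901

375.0672 billion cells


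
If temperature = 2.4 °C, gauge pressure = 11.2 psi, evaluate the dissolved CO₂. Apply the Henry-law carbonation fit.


vols = (P + 14.695)·(0.01821 + 0.09011·e^(−0.04·T))
vols = (11.2 + 14.695)·(0.01821 + 0.09011·e^(−0.04·2.4))

2.5914 volumes


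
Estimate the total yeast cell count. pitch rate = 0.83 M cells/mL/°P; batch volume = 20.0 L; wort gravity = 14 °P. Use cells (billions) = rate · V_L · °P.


cells = 0.83 · 20.0 · 14

232.4000 billion cells


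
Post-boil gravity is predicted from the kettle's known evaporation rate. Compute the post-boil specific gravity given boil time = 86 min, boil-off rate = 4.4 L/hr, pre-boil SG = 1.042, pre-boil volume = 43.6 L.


V_post = V_pre − rate·(t/60);  SG_post = 1 + (SG_pre−1)·V_pre/V_post
V_post = 43.6 − 4.4·(86/60) = 37.2933
SG_post = 1 + (1.042 − 1)·43.6/37.2933

1.0491


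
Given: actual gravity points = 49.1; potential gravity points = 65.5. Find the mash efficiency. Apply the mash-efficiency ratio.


efficiency = actual / potential × 100
efficiency = 49.1 / 65.5 × 100

74.9618 %


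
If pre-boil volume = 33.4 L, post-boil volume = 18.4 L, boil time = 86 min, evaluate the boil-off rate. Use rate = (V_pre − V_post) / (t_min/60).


rate = (33.4 − 18.4) / (86/60)

10.4651 L/hr


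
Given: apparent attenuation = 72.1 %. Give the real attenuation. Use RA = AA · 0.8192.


RA = 72.1 · 0.8192

59.0643 %


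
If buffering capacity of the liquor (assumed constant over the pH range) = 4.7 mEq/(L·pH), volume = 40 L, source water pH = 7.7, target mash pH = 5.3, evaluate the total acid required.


acid = buffering capacity · (pH_source − pH_target) · V
acid = 4.7 · (7.7 − 5.3) · 40

451.2000 mEq
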